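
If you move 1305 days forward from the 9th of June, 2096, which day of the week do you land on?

Jun 9, 2096 is a Saturday.
1305 mod 7 = 3, so 1305 days after a Saturday is Saturday + 3 = Tuesday.

Tuesday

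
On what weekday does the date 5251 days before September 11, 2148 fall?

Tuesday

Sep 11, 2148 is a Wednesday.
5251 mod 7 = 1, so 5251 days before a Wednesday is Wednesday − 1 = Tuesday.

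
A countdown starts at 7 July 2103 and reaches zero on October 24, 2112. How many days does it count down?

3397

Jul 7, 2103 → Jul 7, 2104: 366 days (Feb 29, 2104 is in that span).
Jul 7, 2104 → Jul 7, 2105: 365 days.
Jul 7, 2105 → Jul 7, 2106: 365 days.
Jul 7, 2106 → Jul 7, 2107: 365 days.
Jul 7, 2107 → Jul 7, 2108: 366 days (Feb 29, 2108 is in that span).
Jul 7, 2108 → Jul 7, 2109: 365 days.
Jul 7, 2109 → Jul 7, 2110: 365 days.
Jul 7, 2110 → Jul 7, 2111: 365 days.
Jul 7, 2111 → Jul 7, 2112: 366 days (Feb 29, 2112 is in that span).
Jul 7, 2112 → Aug 7, 2112: 31 days (July has 31).
Aug 7, 2112 → Sep 7, 2112: 31 days (August has 31).
Sep 7, 2112 → Oct 7, 2112: 30 days (September has 30).
Oct 7, 2112 → Oct 24, 2112: 17 days.
Total: 3397 days.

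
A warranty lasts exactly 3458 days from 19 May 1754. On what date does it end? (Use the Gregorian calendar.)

+365 (one year) → May 19, 1755 (3093 left).
+366 (one year; includes Feb 29, 1756) → May 19, 1756 (2727 left).
+365 (one year) → May 19, 1757 (2362 left).
+365 (one year) → May 19, 1758 (1997 left).
+365 (one year) → May 19, 1759 (1632 left).
+366 (one year; includes Feb 29, 1760) → May 19, 1760 (1266 left).
+365 (one year) → May 19, 1761 (901 left).
+365 (one year) → May 19, 1762 (536 left).
+365 (one year) → May 19, 1763 (171 left).
May has 31 days: +13 → Jun 1, 1763 (158 left).
Jun has 30 days: +30 → Jul 1, 1763 (128 left).
Jul has 31 days: +31 → Aug 1, 1763 (97 left).
Aug has 31 days: +31 → Sep 1, 1763 (66 left).
Sep has 30 days: +30 → Oct 1, 1763 (36 left).
Oct has 31 days: +31 → Nov 1, 1763 (5 left).
+5 → Nov 6, 1763.

November 6, 1763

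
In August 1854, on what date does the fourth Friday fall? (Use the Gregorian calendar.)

August 1, 1854 is a Tuesday.
The first Friday is therefore August 4 (3 days later).
The fourth Friday is 4 + 3×7 = August 25.

August 25, 1854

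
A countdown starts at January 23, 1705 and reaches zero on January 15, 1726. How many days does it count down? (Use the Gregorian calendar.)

7662

Jan 23, 1705 → Jan 23, 1706: 365 days.
Jan 23, 1706 → Jan 23, 1707: 365 days.
Jan 23, 1707 → Jan 23, 1708: 365 days.
Jan 23, 1708 → Jan 23, 1709: 366 days (Feb 29, 1708 is in that span).
Jan 23, 1709 → Jan 23, 1710: 365 days.
Jan 23, 1710 → Jan 23, 1711: 365 days.
Jan 23, 1711 → Jan 23, 1712: 365 days.
Jan 23, 1712 → Jan 23, 1713: 366 days (Feb 29, 1712 is in that span).
Jan 23, 1713 → Jan 23, 1714: 365 days.
Jan 23, 1714 → Jan 23, 1715: 365 days.
Jan 23, 1715 → Jan 23, 1716: 365 days.
Jan 23, 1716 → Jan 23, 1717: 366 days (Feb 29, 1716 is in that span).
Jan 23, 1717 → Jan 23, 1718: 365 days.
Jan 23, 1718 → Jan 23, 1719: 365 days.
Jan 23, 1719 → Jan 23, 1720: 365 days.
Jan 23, 1720 → Jan 23, 1721: 366 days (Feb 29, 1720 is in that span).
Jan 23, 1721 → Jan 23, 1722: 365 days.
Jan 23, 1722 → Jan 23, 1723: 365 days.
Jan 23, 1723 → Jan 23, 1724: 365 days.
Jan 23, 1724 → Jan 23, 1725: 366 days (Feb 29, 1724 is in that span).
Jan 23, 1725 → Feb 23, 1725: 31 days (January has 31).
Feb 23, 1725 → Mar 23, 1725: 28 days (February has 28).
Mar 23, 1725 → Apr 23, 1725: 31 days (March has 31).
Apr 23, 1725 → May 23, 1725: 30 days (April has 30).
May 23, 1725 → Jun 23, 1725: 31 days (May has 31).
Jun 23, 1725 → Jul 23, 1725: 30 days (June has 30).
Jul 23, 1725 → Aug 23, 1725: 31 days (July has 31).
Aug 23, 1725 → Sep 23, 1725: 31 days (August has 31).
Sep 23, 1725 → Oct 23, 1725: 30 days (September has 30).
Oct 23, 1725 → Nov 23, 1725: 31 days (October has 31).
Nov 23, 1725 → Dec 23, 1725: 30 days (November has 30).
Dec 23, 1725 → Jan 15, 1726: 23 days.
Total: 7662 days.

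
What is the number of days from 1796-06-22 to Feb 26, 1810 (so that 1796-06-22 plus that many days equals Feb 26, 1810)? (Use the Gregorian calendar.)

Jun 22, 1796 → Jun 22, 1797: 365 days.
Jun 22, 1797 → Jun 22, 1798: 365 days.
Jun 22, 1798 → Jun 22, 1799: 365 days.
Jun 22, 1799 → Jun 22, 1800: 365 days.
Jun 22, 1800 → Jun 22, 1801: 365 days.
Jun 22, 1801 → Jun 22, 1802: 365 days.
Jun 22, 1802 → Jun 22, 1803: 365 days.
Jun 22, 1803 → Jun 22, 1804: 366 days (Feb 29, 1804 is in that span).
Jun 22, 1804 → Jun 22, 1805: 365 days.
Jun 22, 1805 → Jun 22, 1806: 365 days.
Jun 22, 1806 → Jun 22, 1807: 365 days.
Jun 22, 1807 → Jun 22, 1808: 366 days (Feb 29, 1808 is in that span).
Jun 22, 1808 → Jun 22, 1809: 365 days.
Jun 22, 1809 → Jul 22, 1809: 30 days (June has 30).
Jul 22, 1809 → Aug 22, 1809: 31 days (July has 31).
Aug 22, 1809 → Sep 22, 1809: 31 days (August has 31).
Sep 22, 1809 → Oct 22, 1809: 30 days (September has 30).
Oct 22, 1809 → Nov 22, 1809: 31 days (October has 31).
Nov 22, 1809 → Dec 22, 1809: 30 days (November has 30).
Dec 22, 1809 → Jan 22, 1810: 31 days (December has 31).
Jan 22, 1810 → Feb 22, 1810: 31 days (January has 31).
Feb 22, 1810 → Feb 26, 1810: 4 days.
Total: 4996 days.

4996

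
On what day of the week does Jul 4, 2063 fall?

Wednesday

Doomsday rule: the anchor day for the 2000s is Tuesday. For year 63: 63÷12 = 5 r 3, and 3÷4 = 0, so 5+3+0 = 8.
Tuesday + 8 ≡ Wednesday — that's 2063's doomsday.
In July the doomsday date is Jul 11.
Jul 4 is 7 days before Jul 11; 7 mod 7 = 0, so Wednesday − 0 = Wednesday.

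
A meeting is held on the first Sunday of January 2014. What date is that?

January 1, 2014 is a Wednesday.
The first Sunday is therefore January 5 (4 days later).

January 5, 2014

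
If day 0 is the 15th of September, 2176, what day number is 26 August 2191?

Sep 15, 2176 → Sep 15, 2177: 365 days.
Sep 15, 2177 → Sep 15, 2178: 365 days.
Sep 15, 2178 → Sep 15, 2179: 365 days.
Sep 15, 2179 → Sep 15, 2180: 366 days (Feb 29, 2180 is in that span).
Sep 15, 2180 → Sep 15, 2181: 365 days.
Sep 15, 2181 → Sep 15, 2182: 365 days.
Sep 15, 2182 → Sep 15, 2183: 365 days.
Sep 15, 2183 → Sep 15, 2184: 366 days (Feb 29, 2184 is in that span).
Sep 15, 2184 → Sep 15, 2185: 365 days.
Sep 15, 2185 → Sep 15, 2186: 365 days.
Sep 15, 2186 → Sep 15, 2187: 365 days.
Sep 15, 2187 → Sep 15, 2188: 366 days (Feb 29, 2188 is in that span).
Sep 15, 2188 → Sep 15, 2189: 365 days.
Sep 15, 2189 → Sep 15, 2190: 365 days.
Sep 15, 2190 → Oct 15, 2190: 30 days (September has 30).
Oct 15, 2190 → Nov 15, 2190: 31 days (October has 31).
Nov 15, 2190 → Dec 15, 2190: 30 days (November has 30).
Dec 15, 2190 → Jan 15, 2191: 31 days (December has 31).
Jan 15, 2191 → Feb 15, 2191: 31 days (January has 31).
Feb 15, 2191 → Mar 15, 2191: 28 days (February has 28).
Mar 15, 2191 → Apr 15, 2191: 31 days (March has 31).
Apr 15, 2191 → May 15, 2191: 30 days (April has 30).
May 15, 2191 → Jun 15, 2191: 31 days (May has 31).
Jun 15, 2191 → Jul 15, 2191: 30 days (June has 30).
Jul 15, 2191 → Aug 15, 2191: 31 days (July has 31).
Aug 15, 2191 → Aug 26, 2191: 11 days.
Total: 5458 days.

5458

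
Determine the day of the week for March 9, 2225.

Doomsday rule: the anchor day for the 2200s is Friday. For year 25: 25÷12 = 2 r 1, and 1÷4 = 0, so 2+1+0 = 3.
Friday + 3 ≡ Monday — that's 2225's doomsday.
In March the doomsday date is Mar 14.
Mar 9 is 5 days before Mar 14; 5 mod 7 = 5, so Monday − 5 = Wednesday.

Wednesday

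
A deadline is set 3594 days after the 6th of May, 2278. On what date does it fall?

+365 (one year) → May 6, 2279 (3229 left).
+366 (one year; includes Feb 29, 2280) → May 6, 2280 (2863 left).
+365 (one year) → May 6, 2281 (2498 left).
+365 (one year) → May 6, 2282 (2133 left).
+365 (one year) → May 6, 2283 (1768 left).
+366 (one year; includes Feb 29, 2284) → May 6, 2284 (1402 left).
+365 (one year) → May 6, 2285 (1037 left).
+365 (one year) → May 6, 2286 (672 left).
+365 (one year) → May 6, 2287 (307 left).
May has 31 days: +26 → Jun 1, 2287 (281 left).
Jun has 30 days: +30 → Jul 1, 2287 (251 left).
Jul has 31 days: +31 → Aug 1, 2287 (220 left).
Aug has 31 days: +31 → Sep 1, 2287 (189 left).
Sep has 30 days: +30 → Oct 1, 2287 (159 left).
Oct has 31 days: +31 → Nov 1, 2287 (128 left).
Nov has 30 days: +30 → Dec 1, 2287 (98 left).
Dec has 31 days: +31 → Jan 1, 2288 (67 left).
Jan has 31 days: +31 → Feb 1, 2288 (36 left).
Feb has 29 days: +29 → Mar 1, 2288 (7 left).
+7 → Mar 8, 2288.

March 8, 2288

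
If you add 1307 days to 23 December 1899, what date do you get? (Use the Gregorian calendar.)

July 23, 1903

+365 (one year) → Dec 23, 1900 (942 left).
+365 (one year) → Dec 23, 1901 (577 left).
+365 (one year) → Dec 23, 1902 (212 left).
Dec has 31 days: +9 → Jan 1, 1903 (203 left).
Jan has 31 days: +31 → Feb 1, 1903 (172 left).
Feb has 28 days: +28 → Mar 1, 1903 (144 left).
Mar has 31 days: +31 → Apr 1, 1903 (113 left).
Apr has 30 days: +30 → May 1, 1903 (83 left).
May has 31 days: +31 → Jun 1, 1903 (52 left).
Jun has 30 days: +30 → Jul 1, 1903 (22 left).
+22 → Jul 23, 1903.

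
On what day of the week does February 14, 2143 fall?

Thursday

Doomsday rule: the anchor day for the 2100s is Sunday. For year 43: 43÷12 = 3 r 7, and 7÷4 = 1, so 3+7+1 = 11.
Sunday + 11 ≡ Thursday — that's 2143's doomsday.
In February the doomsday date is Feb 28 (2143 is not a leap year).
Feb 14 is 14 days before Feb 28; 14 mod 7 = 0, so Thursday − 0 = Thursday.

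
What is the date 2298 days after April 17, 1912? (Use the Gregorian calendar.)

August 2, 1918

+365 (one year) → Apr 17, 1913 (1933 left).
+365 (one year) → Apr 17, 1914 (1568 left).
+365 (one year) → Apr 17, 1915 (1203 left).
+366 (one year; includes Feb 29, 1916) → Apr 17, 1916 (837 left).
+365 (one year) → Apr 17, 1917 (472 left).
+365 (one year) → Apr 17, 1918 (107 left).
Apr has 30 days: +14 → May 1, 1918 (93 left).
May has 31 days: +31 → Jun 1, 1918 (62 left).
Jun has 30 days: +30 → Jul 1, 1918 (32 left).
Jul has 31 days: +31 → Aug 1, 1918 (1 left).
+1 → Aug 2, 1918.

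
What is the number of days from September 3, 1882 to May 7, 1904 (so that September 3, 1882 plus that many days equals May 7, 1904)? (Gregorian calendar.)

Sep 3, 1882 → Sep 3, 1883: 365 days.
Sep 3, 1883 → Sep 3, 1884: 366 days (Feb 29, 1884 is in that span).
Sep 3, 1884 → Sep 3, 1885: 365 days.
Sep 3, 1885 → Sep 3, 1886: 365 days.
Sep 3, 1886 → Sep 3, 1887: 365 days.
Sep 3, 1887 → Sep 3, 1888: 366 days (Feb 29, 1888 is in that span).
Sep 3, 1888 → Sep 3, 1889: 365 days.
Sep 3, 1889 → Sep 3, 1890: 365 days.
Sep 3, 1890 → Sep 3, 1891: 365 days.
Sep 3, 1891 → Sep 3, 1892: 366 days (Feb 29, 1892 is in that span).
Sep 3, 1892 → Sep 3, 1893: 365 days.
Sep 3, 1893 → Sep 3, 1894: 365 days.
Sep 3, 1894 → Sep 3, 1895: 365 days.
Sep 3, 1895 → Sep 3, 1896: 366 days (Feb 29, 1896 is in that span).
Sep 3, 1896 → Sep 3, 1897: 365 days.
Sep 3, 1897 → Sep 3, 1898: 365 days.
Sep 3, 1898 → Sep 3, 1899: 365 days.
Sep 3, 1899 → Sep 3, 1900: 365 days.
Sep 3, 1900 → Sep 3, 1901: 365 days.
Sep 3, 1901 → Sep 3, 1902: 365 days.
Sep 3, 1902 → Sep 3, 1903: 365 days.
Sep 3, 1903 → Oct 3, 1903: 30 days (September has 30).
Oct 3, 1903 → Nov 3, 1903: 31 days (October has 31).
Nov 3, 1903 → Dec 3, 1903: 30 days (November has 30).
Dec 3, 1903 → Jan 3, 1904: 31 days (December has 31).
Jan 3, 1904 → Feb 3, 1904: 31 days (January has 31).
Feb 3, 1904 → Mar 3, 1904: 29 days (February has 29).
Mar 3, 1904 → Apr 3, 1904: 31 days (March has 31).
Apr 3, 1904 → May 3, 1904: 30 days (April has 30).
May 3, 1904 → May 7, 1904: 4 days.
Total: 7916 days.

7916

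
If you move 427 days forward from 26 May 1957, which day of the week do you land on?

Sunday

First find the weekday of May 26, 1957. Doomsday rule: the anchor day for the 1900s is Wednesday. For year 57: 57÷12 = 4 r 9, and 9÷4 = 2, so 4+9+2 = 15.
Wednesday + 15 ≡ Thursday — that's 1957's doomsday.
In May the doomsday date is May 9.
May 26 is 17 days after May 9; 17 mod 7 = 3, so Thursday + 3 = Sunday.
427 mod 7 = 0, so 427 days after a Sunday is Sunday + 0 = Sunday.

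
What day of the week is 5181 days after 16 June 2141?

Jun 16, 2141 is a Friday.
5181 mod 7 = 1, so 5181 days after a Friday is Friday + 1 = Saturday.

Saturday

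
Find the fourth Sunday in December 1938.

December 1, 1938 is a Thursday.
The first Sunday is therefore December 4 (3 days later).
The fourth Sunday is 4 + 3×7 = December 25.

December 25, 1938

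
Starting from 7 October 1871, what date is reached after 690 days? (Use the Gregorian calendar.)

+366 (one year; includes Feb 29, 1872) → Oct 7, 1872 (324 left).
Oct has 31 days: +25 → Nov 1, 1872 (299 left).
Nov has 30 days: +30 → Dec 1, 1872 (269 left).
Dec has 31 days: +31 → Jan 1, 1873 (238 left).
Jan has 31 days: +31 → Feb 1, 1873 (207 left).
Feb has 28 days: +28 → Mar 1, 1873 (179 left).
Mar has 31 days: +31 → Apr 1, 1873 (148 left).
Apr has 30 days: +30 → May 1, 1873 (118 left).
May has 31 days: +31 → Jun 1, 1873 (87 left).
Jun has 30 days: +30 → Jul 1, 1873 (57 left).
Jul has 31 days: +31 → Aug 1, 1873 (26 left).
+26 → Aug 27, 1873.

August 27, 1873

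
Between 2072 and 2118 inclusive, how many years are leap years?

11

Multiples of 4 in [2072,2118]: 12.
Of those, multiples of 100: 1 (not leap unless ÷400).
Multiples of 400: 0.
Leap years = 12 − 1 + 0 = 11.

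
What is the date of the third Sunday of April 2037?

April 19, 2037

April 1, 2037 is a Wednesday.
The first Sunday is therefore April 5 (4 days later).
The third Sunday is 5 + 2×7 = April 19.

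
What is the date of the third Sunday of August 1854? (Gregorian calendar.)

August 20, 1854

August 1, 1854 is a Tuesday.
The first Sunday is therefore August 6 (5 days later).
The third Sunday is 6 + 2×7 = August 20.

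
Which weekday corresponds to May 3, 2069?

Doomsday rule: the anchor day for the 2000s is Tuesday. For year 69: 69÷12 = 5 r 9, and 9÷4 = 2, so 5+9+2 = 16.
Tuesday + 16 ≡ Thursday — that's 2069's doomsday.
In May the doomsday date is May 9.
May 3 is 6 days before May 9; 6 mod 7 = 6, so Thursday − 6 = Friday.

Friday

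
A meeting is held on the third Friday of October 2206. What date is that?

October 17, 2206

October 1, 2206 is a Wednesday.
The first Friday is therefore October 3 (2 days later).
The third Friday is 3 + 2×7 = October 17.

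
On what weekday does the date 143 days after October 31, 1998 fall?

Oct 31, 1998 is a Saturday.
143 mod 7 = 3, so 143 days after a Saturday is Saturday + 3 = Tuesday.

Tuesday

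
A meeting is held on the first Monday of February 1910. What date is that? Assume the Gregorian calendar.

February 1, 1910 is a Tuesday.
The first Monday is therefore February 7 (6 days later).

February 7, 1910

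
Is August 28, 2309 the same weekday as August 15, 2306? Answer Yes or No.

No

From Aug 15, 2306 to Aug 28, 2309 is 1109 days.
1109 mod 7 = 3, so they are different weekdays.
(Aug 15, 2306 is a Wednesday; Aug 28, 2309 is a Saturday.)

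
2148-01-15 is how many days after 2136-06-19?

Jun 19, 2136 → Jun 19, 2137: 365 days.
Jun 19, 2137 → Jun 19, 2138: 365 days.
Jun 19, 2138 → Jun 19, 2139: 365 days.
Jun 19, 2139 → Jun 19, 2140: 366 days (Feb 29, 2140 is in that span).
Jun 19, 2140 → Jun 19, 2141: 365 days.
Jun 19, 2141 → Jun 19, 2142: 365 days.
Jun 19, 2142 → Jun 19, 2143: 365 days.
Jun 19, 2143 → Jun 19, 2144: 366 days (Feb 29, 2144 is in that span).
Jun 19, 2144 → Jun 19, 2145: 365 days.
Jun 19, 2145 → Jun 19, 2146: 365 days.
Jun 19, 2146 → Jun 19, 2147: 365 days.
Jun 19, 2147 → Jul 19, 2147: 30 days (June has 30).
Jul 19, 2147 → Aug 19, 2147: 31 days (July has 31).
Aug 19, 2147 → Sep 19, 2147: 31 days (August has 31).
Sep 19, 2147 → Oct 19, 2147: 30 days (September has 30).
Oct 19, 2147 → Nov 19, 2147: 31 days (October has 31).
Nov 19, 2147 → Dec 19, 2147: 30 days (November has 30).
Dec 19, 2147 → Jan 15, 2148: 27 days.
Total: 4227 days.

4227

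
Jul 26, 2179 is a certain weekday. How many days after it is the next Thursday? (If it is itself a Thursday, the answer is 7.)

Jul 26, 2179 is a Monday.
From Monday to the next Thursday is 3 days.

3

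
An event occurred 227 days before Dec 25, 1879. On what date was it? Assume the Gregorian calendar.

May 12, 1879

−25 → Nov 30, 1879 (end of Nov, 30 days; 202 left).
−30 → Oct 31, 1879 (end of Oct, 31 days; 172 left).
−31 → Sep 30, 1879 (end of Sep, 30 days; 141 left).
−30 → Aug 31, 1879 (end of Aug, 31 days; 111 left).
−31 → Jul 31, 1879 (end of Jul, 31 days; 80 left).
−31 → Jun 30, 1879 (end of Jun, 30 days; 49 left).
−30 → May 31, 1879 (end of May, 31 days; 19 left).
−19 → May 12, 1879.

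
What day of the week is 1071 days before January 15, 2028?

Saturday

First find the weekday of Jan 15, 2028. Doomsday rule: the anchor day for the 2000s is Tuesday. For year 28: 28÷12 = 2 r 4, and 4÷4 = 1, so 2+4+1 = 7.
Tuesday + 7 ≡ Tuesday — that's 2028's doomsday.
In January the doomsday date is Jan 4 (2028 is a leap year (divisible by 4)).
Jan 15 is 11 days after Jan 4; 11 mod 7 = 4, so Tuesday + 4 = Saturday.
1071 mod 7 = 0, so 1071 days before a Saturday is Saturday − 0 = Saturday.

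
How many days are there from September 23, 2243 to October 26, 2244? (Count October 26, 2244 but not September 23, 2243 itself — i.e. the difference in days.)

399

Sep 23, 2243 → Oct 23, 2243: 30 days (September has 30).
Oct 23, 2243 → Nov 23, 2243: 31 days (October has 31).
Nov 23, 2243 → Dec 23, 2243: 30 days (November has 30).
Dec 23, 2243 → Jan 23, 2244: 31 days (December has 31).
Jan 23, 2244 → Feb 23, 2244: 31 days (January has 31).
Feb 23, 2244 → Mar 23, 2244: 29 days (February has 29).
Mar 23, 2244 → Apr 23, 2244: 31 days (March has 31).
Apr 23, 2244 → May 23, 2244: 30 days (April has 30).
May 23, 2244 → Jun 23, 2244: 31 days (May has 31).
Jun 23, 2244 → Jul 23, 2244: 30 days (June has 30).
Jul 23, 2244 → Aug 23, 2244: 31 days (July has 31).
Aug 23, 2244 → Sep 23, 2244: 31 days (August has 31).
Sep 23, 2244 → Oct 23, 2244: 30 days (September has 30).
Oct 23, 2244 → Oct 26, 2244: 3 days.
Total: 399 days.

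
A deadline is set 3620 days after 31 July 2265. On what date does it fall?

+365 (one year) → Jul 31, 2266 (3255 left).
+365 (one year) → Jul 31, 2267 (2890 left).
+366 (one year; includes Feb 29, 2268) → Jul 31, 2268 (2524 left).
+365 (one year) → Jul 31, 2269 (2159 left).
+365 (one year) → Jul 31, 2270 (1794 left).
+365 (one year) → Jul 31, 2271 (1429 left).
+366 (one year; includes Feb 29, 2272) → Jul 31, 2272 (1063 left).
+365 (one year) → Jul 31, 2273 (698 left).
+365 (one year) → Jul 31, 2274 (333 left).
Jul has 31 days: +1 → Aug 1, 2274 (332 left).
Aug has 31 days: +31 → Sep 1, 2274 (301 left).
Sep has 30 days: +30 → Oct 1, 2274 (271 left).
Oct has 31 days: +31 → Nov 1, 2274 (240 left).
Nov has 30 days: +30 → Dec 1, 2274 (210 left).
Dec has 31 days: +31 → Jan 1, 2275 (179 left).
Jan has 31 days: +31 → Feb 1, 2275 (148 left).
Feb has 28 days: +28 → Mar 1, 2275 (120 left).
Mar has 31 days: +31 → Apr 1, 2275 (89 left).
Apr has 30 days: +30 → May 1, 2275 (59 left).
May has 31 days: +31 → Jun 1, 2275 (28 left).
+28 → Jun 29, 2275.

June 29, 2275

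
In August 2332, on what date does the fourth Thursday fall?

August 25, 2332

August 1, 2332 is a Monday.
The first Thursday is therefore August 4 (3 days later).
The fourth Thursday is 4 + 3×7 = August 25.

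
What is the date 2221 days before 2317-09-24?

August 26, 2311

−365 (one year) → Sep 24, 2316 (1856 left).
−366 (one year; includes Feb 29, 2316) → Sep 24, 2315 (1490 left).
−365 (one year) → Sep 24, 2314 (1125 left).
−365 (one year) → Sep 24, 2313 (760 left).
−365 (one year) → Sep 24, 2312 (395 left).
−24 → Aug 31, 2312 (end of Aug, 31 days; 371 left).
−31 → Jul 31, 2312 (end of Jul, 31 days; 340 left).
−31 → Jun 30, 2312 (end of Jun, 30 days; 309 left).
−30 → May 31, 2312 (end of May, 31 days; 279 left).
−31 → Apr 30, 2312 (end of Apr, 30 days; 248 left).
−30 → Mar 31, 2312 (end of Mar, 31 days; 218 left).
−31 → Feb 29, 2312 (end of Feb, 29 days; 187 left).
−29 → Jan 31, 2312 (end of Jan, 31 days; 158 left).
−31 → Dec 31, 2311 (end of Dec, 31 days; 127 left).
−31 → Nov 30, 2311 (end of Nov, 30 days; 96 left).
−30 → Oct 31, 2311 (end of Oct, 31 days; 66 left).
−31 → Sep 30, 2311 (end of Sep, 30 days; 35 left).
−30 → Aug 31, 2311 (end of Aug, 31 days; 5 left).
−5 → Aug 26, 2311.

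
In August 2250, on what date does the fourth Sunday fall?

August 25, 2250

August 1, 2250 is a Thursday.
The first Sunday is therefore August 4 (3 days later).
The fourth Sunday is 4 + 3×7 = August 25.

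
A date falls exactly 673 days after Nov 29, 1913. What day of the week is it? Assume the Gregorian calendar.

Nov 29, 1913 is a Saturday.
673 mod 7 = 1, so 673 days after a Saturday is Saturday + 1 = Sunday.

Sunday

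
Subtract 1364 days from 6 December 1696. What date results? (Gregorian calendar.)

−366 (one year; includes Feb 29, 1696) → Dec 6, 1695 (998 left).
−365 (one year) → Dec 6, 1694 (633 left).
−365 (one year) → Dec 6, 1693 (268 left).
−6 → Nov 30, 1693 (end of Nov, 30 days; 262 left).
−30 → Oct 31, 1693 (end of Oct, 31 days; 232 left).
−31 → Sep 30, 1693 (end of Sep, 30 days; 201 left).
−30 → Aug 31, 1693 (end of Aug, 31 days; 171 left).
−31 → Jul 31, 1693 (end of Jul, 31 days; 140 left).
−31 → Jun 30, 1693 (end of Jun, 30 days; 109 left).
−30 → May 31, 1693 (end of May, 31 days; 79 left).
−31 → Apr 30, 1693 (end of Apr, 30 days; 48 left).
−30 → Mar 31, 1693 (end of Mar, 31 days; 18 left).
−18 → Mar 13, 1693.

March 13, 1693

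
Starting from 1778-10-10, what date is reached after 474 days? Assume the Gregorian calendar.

+365 (one year) → Oct 10, 1779 (109 left).
Oct has 31 days: +22 → Nov 1, 1779 (87 left).
Nov has 30 days: +30 → Dec 1, 1779 (57 left).
Dec has 31 days: +31 → Jan 1, 1780 (26 left).
+26 → Jan 27, 1780.

January 27, 1780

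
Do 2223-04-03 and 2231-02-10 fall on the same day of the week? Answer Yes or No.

Yes

From Apr 3, 2223 to Feb 10, 2231 is 2870 days.
2870 mod 7 = 0, so they are the same weekday.
(Apr 3, 2223 is a Thursday; Feb 10, 2231 is a Thursday.)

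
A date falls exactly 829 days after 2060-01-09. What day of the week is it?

Monday

Jan 9, 2060 is a Friday.
829 mod 7 = 3, so 829 days after a Friday is Friday + 3 = Monday.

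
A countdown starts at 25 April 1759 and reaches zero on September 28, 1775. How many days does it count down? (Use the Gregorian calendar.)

Apr 25, 1759 → Apr 25, 1760: 366 days (Feb 29, 1760 is in that span).
Apr 25, 1760 → Apr 25, 1761: 365 days.
Apr 25, 1761 → Apr 25, 1762: 365 days.
Apr 25, 1762 → Apr 25, 1763: 365 days.
Apr 25, 1763 → Apr 25, 1764: 366 days (Feb 29, 1764 is in that span).
Apr 25, 1764 → Apr 25, 1765: 365 days.
Apr 25, 1765 → Apr 25, 1766: 365 days.
Apr 25, 1766 → Apr 25, 1767: 365 days.
Apr 25, 1767 → Apr 25, 1768: 366 days (Feb 29, 1768 is in that span).
Apr 25, 1768 → Apr 25, 1769: 365 days.
Apr 25, 1769 → Apr 25, 1770: 365 days.
Apr 25, 1770 → Apr 25, 1771: 365 days.
Apr 25, 1771 → Apr 25, 1772: 366 days (Feb 29, 1772 is in that span).
Apr 25, 1772 → Apr 25, 1773: 365 days.
Apr 25, 1773 → Apr 25, 1774: 365 days.
Apr 25, 1774 → Apr 25, 1775: 365 days.
Apr 25, 1775 → May 25, 1775: 30 days (April has 30).
May 25, 1775 → Jun 25, 1775: 31 days (May has 31).
Jun 25, 1775 → Jul 25, 1775: 30 days (June has 30).
Jul 25, 1775 → Aug 25, 1775: 31 days (July has 31).
Aug 25, 1775 → Sep 25, 1775: 31 days (August has 31).
Sep 25, 1775 → Sep 28, 1775: 3 days.
Total: 6000 days.

6000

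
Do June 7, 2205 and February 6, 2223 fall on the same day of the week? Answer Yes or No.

No

From Jun 7, 2205 to Feb 6, 2223 is 6453 days.
6453 mod 7 = 6, so they are different weekdays.
(Jun 7, 2205 is a Friday; Feb 6, 2223 is a Thursday.)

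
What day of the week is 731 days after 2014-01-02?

Jan 2, 2014 is a Thursday.
731 mod 7 = 3, so 731 days after a Thursday is Thursday + 3 = Sunday.

Sunday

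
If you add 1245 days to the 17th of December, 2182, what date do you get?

+365 (one year) → Dec 17, 2183 (880 left).
+366 (one year; includes Feb 29, 2184) → Dec 17, 2184 (514 left).
+365 (one year) → Dec 17, 2185 (149 left).
Dec has 31 days: +15 → Jan 1, 2186 (134 left).
Jan has 31 days: +31 → Feb 1, 2186 (103 left).
Feb has 28 days: +28 → Mar 1, 2186 (75 left).
Mar has 31 days: +31 → Apr 1, 2186 (44 left).
Apr has 30 days: +30 → May 1, 2186 (14 left).
+14 → May 15, 2186.

May 15, 2186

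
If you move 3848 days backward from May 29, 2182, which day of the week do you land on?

Friday

First find the weekday of May 29, 2182. Doomsday rule: the anchor day for the 2100s is Sunday. For year 82: 82÷12 = 6 r 10, and 10÷4 = 2, so 6+10+2 = 18.
Sunday + 18 ≡ Thursday — that's 2182's doomsday.
In May the doomsday date is May 9.
May 29 is 20 days after May 9; 20 mod 7 = 6, so Thursday + 6 = Wednesday.
3848 mod 7 = 5, so 3848 days before a Wednesday is Wednesday − 5 = Friday.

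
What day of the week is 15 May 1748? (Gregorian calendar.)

Wednesday

Doomsday rule: the anchor day for the 1700s is Sunday. For year 48: 48÷12 = 4 r 0, and 0÷4 = 0, so 4+0+0 = 4.
Sunday + 4 ≡ Thursday — that's 1748's doomsday.
In May the doomsday date is May 9.
May 15 is 6 days after May 9; 6 mod 7 = 6, so Thursday + 6 = Wednesday.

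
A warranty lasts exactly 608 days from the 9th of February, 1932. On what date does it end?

+366 (one year; includes Feb 29, 1932) → Feb 9, 1933 (242 left).
Feb has 28 days: +20 → Mar 1, 1933 (222 left).
Mar has 31 days: +31 → Apr 1, 1933 (191 left).
Apr has 30 days: +30 → May 1, 1933 (161 left).
May has 31 days: +31 → Jun 1, 1933 (130 left).
Jun has 30 days: +30 → Jul 1, 1933 (100 left).
Jul has 31 days: +31 → Aug 1, 1933 (69 left).
Aug has 31 days: +31 → Sep 1, 1933 (38 left).
Sep has 30 days: +30 → Oct 1, 1933 (8 left).
+8 → Oct 9, 1933.

October 9, 1933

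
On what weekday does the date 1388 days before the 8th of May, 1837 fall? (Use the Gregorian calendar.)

First find the weekday of May 8, 1837. Doomsday rule: the anchor day for the 1800s is Friday. For year 37: 37÷12 = 3 r 1, and 1÷4 = 0, so 3+1+0 = 4.
Friday + 4 ≡ Tuesday — that's 1837's doomsday.
In May the doomsday date is May 9.
May 8 is 1 day before May 9; 1 mod 7 = 1, so Tuesday − 1 = Monday.
1388 mod 7 = 2, so 1388 days before a Monday is Monday − 2 = Saturday.

Saturday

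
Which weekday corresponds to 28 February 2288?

Tuesday

Doomsday rule: the anchor day for the 2200s is Friday. For year 88: 88÷12 = 7 r 4, and 4÷4 = 1, so 7+4+1 = 12.
Friday + 12 ≡ Wednesday — that's 2288's doomsday.
In February the doomsday date is Feb 29 (2288 is a leap year (divisible by 4)).
Feb 28 is 1 day before Feb 29; 1 mod 7 = 1, so Wednesday − 1 = Tuesday.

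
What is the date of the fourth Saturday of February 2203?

February 1, 2203 is a Tuesday.
The first Saturday is therefore February 5 (4 days later).
The fourth Saturday is 5 + 3×7 = February 26.

February 26, 2203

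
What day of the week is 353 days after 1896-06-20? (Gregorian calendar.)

Tuesday

Jun 20, 1896 is a Saturday.
353 mod 7 = 3, so 353 days after a Saturday is Saturday + 3 = Tuesday.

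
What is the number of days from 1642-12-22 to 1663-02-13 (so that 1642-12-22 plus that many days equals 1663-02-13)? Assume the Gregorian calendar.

Dec 22, 1642 → Dec 22, 1643: 365 days.
Dec 22, 1643 → Dec 22, 1644: 366 days (Feb 29, 1644 is in that span).
Dec 22, 1644 → Dec 22, 1645: 365 days.
Dec 22, 1645 → Dec 22, 1646: 365 days.
Dec 22, 1646 → Dec 22, 1647: 365 days.
Dec 22, 1647 → Dec 22, 1648: 366 days (Feb 29, 1648 is in that span).
Dec 22, 1648 → Dec 22, 1649: 365 days.
Dec 22, 1649 → Dec 22, 1650: 365 days.
Dec 22, 1650 → Dec 22, 1651: 365 days.
Dec 22, 1651 → Dec 22, 1652: 366 days (Feb 29, 1652 is in that span).
Dec 22, 1652 → Dec 22, 1653: 365 days.
Dec 22, 1653 → Dec 22, 1654: 365 days.
Dec 22, 1654 → Dec 22, 1655: 365 days.
Dec 22, 1655 → Dec 22, 1656: 366 days (Feb 29, 1656 is in that span).
Dec 22, 1656 → Dec 22, 1657: 365 days.
Dec 22, 1657 → Dec 22, 1658: 365 days.
Dec 22, 1658 → Dec 22, 1659: 365 days.
Dec 22, 1659 → Dec 22, 1660: 366 days (Feb 29, 1660 is in that span).
Dec 22, 1660 → Dec 22, 1661: 365 days.
Dec 22, 1661 → Dec 22, 1662: 365 days.
Dec 22, 1662 → Jan 22, 1663: 31 days (December has 31).
Jan 22, 1663 → Feb 13, 1663: 22 days.
Total: 7358 days.

7358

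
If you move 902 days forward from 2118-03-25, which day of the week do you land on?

Mar 25, 2118 is a Friday.
902 mod 7 = 6, so 902 days after a Friday is Friday + 6 = Thursday.

Thursday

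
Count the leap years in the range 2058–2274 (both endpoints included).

52

Multiples of 4 in [2058,2274]: 54.
Of those, multiples of 100: 2 (not leap unless ÷400).
Multiples of 400: 0.
Leap years = 54 − 2 + 0 = 52.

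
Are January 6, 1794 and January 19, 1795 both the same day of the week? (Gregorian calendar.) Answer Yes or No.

Yes

From Jan 6, 1794 to Jan 19, 1795 is 378 days.
378 mod 7 = 0, so they are the same weekday.
(Jan 6, 1794 is a Monday; Jan 19, 1795 is a Monday.)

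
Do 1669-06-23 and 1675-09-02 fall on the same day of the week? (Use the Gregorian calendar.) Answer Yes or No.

From Jun 23, 1669 to Sep 2, 1675 is 2262 days.
2262 mod 7 = 1, so they are different weekdays.
(Jun 23, 1669 is a Sunday; Sep 2, 1675 is a Monday.)

No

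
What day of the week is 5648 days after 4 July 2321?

Sunday

First find the weekday of Jul 4, 2321. Doomsday rule: the anchor day for the 2300s is Wednesday. For year 21: 21÷12 = 1 r 9, and 9÷4 = 2, so 1+9+2 = 12.
Wednesday + 12 ≡ Monday — that's 2321's doomsday.
In July the doomsday date is Jul 11.
Jul 4 is 7 days before Jul 11; 7 mod 7 = 0, so Monday − 0 = Monday.
5648 mod 7 = 6, so 5648 days after a Monday is Monday + 6 = Sunday.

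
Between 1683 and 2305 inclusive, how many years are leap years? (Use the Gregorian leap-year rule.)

Multiples of 4 in [1683,2305]: 156.
Of those, multiples of 100: 7 (not leap unless ÷400).
Multiples of 400: 1.
Leap years = 156 − 7 + 1 = 150.

150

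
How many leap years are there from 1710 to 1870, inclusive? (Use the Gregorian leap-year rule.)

Multiples of 4 in [1710,1870]: 40.
Of those, multiples of 100: 1 (not leap unless ÷400).
Multiples of 400: 0.
Leap years = 40 − 1 + 0 = 39.

39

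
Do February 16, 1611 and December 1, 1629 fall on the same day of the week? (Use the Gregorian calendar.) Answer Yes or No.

No

From Feb 16, 1611 to Dec 1, 1629 is 6863 days.
6863 mod 7 = 3, so they are different weekdays.
(Feb 16, 1611 is a Wednesday; Dec 1, 1629 is a Saturday.)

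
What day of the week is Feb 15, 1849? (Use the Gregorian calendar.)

Doomsday rule: the anchor day for the 1800s is Friday. For year 49: 49÷12 = 4 r 1, and 1÷4 = 0, so 4+1+0 = 5.
Friday + 5 ≡ Wednesday — that's 1849's doomsday.
In February the doomsday date is Feb 28 (1849 is not a leap year).
Feb 15 is 13 days before Feb 28; 13 mod 7 = 6, so Wednesday − 6 = Thursday.

Thursday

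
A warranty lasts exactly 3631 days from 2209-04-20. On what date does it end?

+365 (one year) → Apr 20, 2210 (3266 left).
+365 (one year) → Apr 20, 2211 (2901 left).
+366 (one year; includes Feb 29, 2212) → Apr 20, 2212 (2535 left).
+365 (one year) → Apr 20, 2213 (2170 left).
+365 (one year) → Apr 20, 2214 (1805 left).
+365 (one year) → Apr 20, 2215 (1440 left).
+366 (one year; includes Feb 29, 2216) → Apr 20, 2216 (1074 left).
+365 (one year) → Apr 20, 2217 (709 left).
+365 (one year) → Apr 20, 2218 (344 left).
Apr has 30 days: +11 → May 1, 2218 (333 left).
May has 31 days: +31 → Jun 1, 2218 (302 left).
Jun has 30 days: +30 → Jul 1, 2218 (272 left).
Jul has 31 days: +31 → Aug 1, 2218 (241 left).
Aug has 31 days: +31 → Sep 1, 2218 (210 left).
Sep has 30 days: +30 → Oct 1, 2218 (180 left).
Oct has 31 days: +31 → Nov 1, 2218 (149 left).
Nov has 30 days: +30 → Dec 1, 2218 (119 left).
Dec has 31 days: +31 → Jan 1, 2219 (88 left).
Jan has 31 days: +31 → Feb 1, 2219 (57 left).
Feb has 28 days: +28 → Mar 1, 2219 (29 left).
+29 → Mar 30, 2219.

March 30, 2219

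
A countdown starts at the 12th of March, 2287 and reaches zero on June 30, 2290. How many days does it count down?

Mar 12, 2287 → Mar 12, 2288: 366 days (Feb 29, 2288 is in that span).
Mar 12, 2288 → Mar 12, 2289: 365 days.
Mar 12, 2289 → Mar 12, 2290: 365 days.
Mar 12, 2290 → Apr 12, 2290: 31 days (March has 31).
Apr 12, 2290 → May 12, 2290: 30 days (April has 30).
May 12, 2290 → Jun 12, 2290: 31 days (May has 31).
Jun 12, 2290 → Jun 30, 2290: 18 days.
Total: 1206 days.

1206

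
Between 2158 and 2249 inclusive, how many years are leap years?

Multiples of 4 in [2158,2249]: 23.
Of those, multiples of 100: 1 (not leap unless ÷400).
Multiples of 400: 0.
Leap years = 23 − 1 + 0 = 22.

22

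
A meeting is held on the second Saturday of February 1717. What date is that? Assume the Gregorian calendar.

February 13, 1717

February 1, 1717 is a Monday.
The first Saturday is therefore February 6 (5 days later).
The second Saturday is 6 + 1×7 = February 13.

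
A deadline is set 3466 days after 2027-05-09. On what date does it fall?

November 3, 2036

+366 (one year; includes Feb 29, 2028) → May 9, 2028 (3100 left).
+365 (one year) → May 9, 2029 (2735 left).
+365 (one year) → May 9, 2030 (2370 left).
+365 (one year) → May 9, 2031 (2005 left).
+366 (one year; includes Feb 29, 2032) → May 9, 2032 (1639 left).
+365 (one year) → May 9, 2033 (1274 left).
+365 (one year) → May 9, 2034 (909 left).
+365 (one year) → May 9, 2035 (544 left).
+366 (one year; includes Feb 29, 2036) → May 9, 2036 (178 left).
May has 31 days: +23 → Jun 1, 2036 (155 left).
Jun has 30 days: +30 → Jul 1, 2036 (125 left).
Jul has 31 days: +31 → Aug 1, 2036 (94 left).
Aug has 31 days: +31 → Sep 1, 2036 (63 left).
Sep has 30 days: +30 → Oct 1, 2036 (33 left).
Oct has 31 days: +31 → Nov 1, 2036 (2 left).
+2 → Nov 3, 2036.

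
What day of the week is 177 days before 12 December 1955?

Saturday

First find the weekday of Dec 12, 1955. Doomsday rule: the anchor day for the 1900s is Wednesday. For year 55: 55÷12 = 4 r 7, and 7÷4 = 1, so 4+7+1 = 12.
Wednesday + 12 ≡ Monday — that's 1955's doomsday.
In December the doomsday date is Dec 12.
Dec 12 is the doomsday itself: Monday.
177 mod 7 = 2, so 177 days before a Monday is Monday − 2 = Saturday.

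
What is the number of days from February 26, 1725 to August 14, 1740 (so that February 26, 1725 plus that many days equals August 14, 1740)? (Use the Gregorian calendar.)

5648

Feb 26, 1725 → Feb 26, 1726: 365 days.
Feb 26, 1726 → Feb 26, 1727: 365 days.
Feb 26, 1727 → Feb 26, 1728: 365 days.
Feb 26, 1728 → Feb 26, 1729: 366 days (Feb 29, 1728 is in that span).
Feb 26, 1729 → Feb 26, 1730: 365 days.
Feb 26, 1730 → Feb 26, 1731: 365 days.
Feb 26, 1731 → Feb 26, 1732: 365 days.
Feb 26, 1732 → Feb 26, 1733: 366 days (Feb 29, 1732 is in that span).
Feb 26, 1733 → Feb 26, 1734: 365 days.
Feb 26, 1734 → Feb 26, 1735: 365 days.
Feb 26, 1735 → Feb 26, 1736: 365 days.
Feb 26, 1736 → Feb 26, 1737: 366 days (Feb 29, 1736 is in that span).
Feb 26, 1737 → Feb 26, 1738: 365 days.
Feb 26, 1738 → Feb 26, 1739: 365 days.
Feb 26, 1739 → Feb 26, 1740: 365 days.
Feb 26, 1740 → Mar 26, 1740: 29 days (February has 29).
Mar 26, 1740 → Apr 26, 1740: 31 days (March has 31).
Apr 26, 1740 → May 26, 1740: 30 days (April has 30).
May 26, 1740 → Jun 26, 1740: 31 days (May has 31).
Jun 26, 1740 → Jul 26, 1740: 30 days (June has 30).
Jul 26, 1740 → Aug 14, 1740: 19 days.
Total: 5648 days.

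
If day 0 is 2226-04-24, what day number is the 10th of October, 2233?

Apr 24, 2226 → Apr 24, 2227: 365 days.
Apr 24, 2227 → Apr 24, 2228: 366 days (Feb 29, 2228 is in that span).
Apr 24, 2228 → Apr 24, 2229: 365 days.
Apr 24, 2229 → Apr 24, 2230: 365 days.
Apr 24, 2230 → Apr 24, 2231: 365 days.
Apr 24, 2231 → Apr 24, 2232: 366 days (Feb 29, 2232 is in that span).
Apr 24, 2232 → Apr 24, 2233: 365 days.
Apr 24, 2233 → May 24, 2233: 30 days (April has 30).
May 24, 2233 → Jun 24, 2233: 31 days (May has 31).
Jun 24, 2233 → Jul 24, 2233: 30 days (June has 30).
Jul 24, 2233 → Aug 24, 2233: 31 days (July has 31).
Aug 24, 2233 → Sep 24, 2233: 31 days (August has 31).
Sep 24, 2233 → Oct 10, 2233: 16 days.
Total: 2726 days.

2726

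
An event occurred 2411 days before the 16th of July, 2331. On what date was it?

December 8, 2324

−365 (one year) → Jul 16, 2330 (2046 left).
−365 (one year) → Jul 16, 2329 (1681 left).
−365 (one year) → Jul 16, 2328 (1316 left).
−366 (one year; includes Feb 29, 2328) → Jul 16, 2327 (950 left).
−365 (one year) → Jul 16, 2326 (585 left).
−365 (one year) → Jul 16, 2325 (220 left).
−16 → Jun 30, 2325 (end of Jun, 30 days; 204 left).
−30 → May 31, 2325 (end of May, 31 days; 174 left).
−31 → Apr 30, 2325 (end of Apr, 30 days; 143 left).
−30 → Mar 31, 2325 (end of Mar, 31 days; 113 left).
−31 → Feb 28, 2325 (end of Feb, 28 days; 82 left).
−28 → Jan 31, 2325 (end of Jan, 31 days; 54 left).
−31 → Dec 31, 2324 (end of Dec, 31 days; 23 left).
−23 → Dec 8, 2324.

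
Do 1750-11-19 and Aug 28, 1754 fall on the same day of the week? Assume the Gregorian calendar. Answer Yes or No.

No

From Nov 19, 1750 to Aug 28, 1754 is 1378 days.
1378 mod 7 = 6, so they are different weekdays.
(Nov 19, 1750 is a Thursday; Aug 28, 1754 is a Wednesday.)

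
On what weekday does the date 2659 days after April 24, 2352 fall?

Wednesday

Apr 24, 2352 is a Thursday.
2659 mod 7 = 6, so 2659 days after a Thursday is Thursday + 6 = Wednesday.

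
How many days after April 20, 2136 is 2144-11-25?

Apr 20, 2136 → Apr 20, 2137: 365 days.
Apr 20, 2137 → Apr 20, 2138: 365 days.
Apr 20, 2138 → Apr 20, 2139: 365 days.
Apr 20, 2139 → Apr 20, 2140: 366 days (Feb 29, 2140 is in that span).
Apr 20, 2140 → Apr 20, 2141: 365 days.
Apr 20, 2141 → Apr 20, 2142: 365 days.
Apr 20, 2142 → Apr 20, 2143: 365 days.
Apr 20, 2143 → Apr 20, 2144: 366 days (Feb 29, 2144 is in that span).
Apr 20, 2144 → May 20, 2144: 30 days (April has 30).
May 20, 2144 → Jun 20, 2144: 31 days (May has 31).
Jun 20, 2144 → Jul 20, 2144: 30 days (June has 30).
Jul 20, 2144 → Aug 20, 2144: 31 days (July has 31).
Aug 20, 2144 → Sep 20, 2144: 31 days (August has 31).
Sep 20, 2144 → Oct 20, 2144: 30 days (September has 30).
Oct 20, 2144 → Nov 20, 2144: 31 days (October has 31).
Nov 20, 2144 → Nov 25, 2144: 5 days.
Total: 3141 days.

3141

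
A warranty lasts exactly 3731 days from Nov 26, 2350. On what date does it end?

+365 (one year) → Nov 26, 2351 (3366 left).
+366 (one year; includes Feb 29, 2352) → Nov 26, 2352 (3000 left).
+365 (one year) → Nov 26, 2353 (2635 left).
+365 (one year) → Nov 26, 2354 (2270 left).
+365 (one year) → Nov 26, 2355 (1905 left).
+366 (one year; includes Feb 29, 2356) → Nov 26, 2356 (1539 left).
+365 (one year) → Nov 26, 2357 (1174 left).
+365 (one year) → Nov 26, 2358 (809 left).
+365 (one year) → Nov 26, 2359 (444 left).
+366 (one year; includes Feb 29, 2360) → Nov 26, 2360 (78 left).
Nov has 30 days: +5 → Dec 1, 2360 (73 left).
Dec has 31 days: +31 → Jan 1, 2361 (42 left).
Jan has 31 days: +31 → Feb 1, 2361 (11 left).
+11 → Feb 12, 2361.

February 12, 2361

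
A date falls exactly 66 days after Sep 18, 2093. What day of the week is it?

Monday

First find the weekday of Sep 18, 2093. Doomsday rule: the anchor day for the 2000s is Tuesday. For year 93: 93÷12 = 7 r 9, and 9÷4 = 2, so 7+9+2 = 18.
Tuesday + 18 ≡ Saturday — that's 2093's doomsday.
In September the doomsday date is Sep 5.
Sep 18 is 13 days after Sep 5; 13 mod 7 = 6, so Saturday + 6 = Friday.
66 mod 7 = 3, so 66 days after a Friday is Friday + 3 = Monday.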